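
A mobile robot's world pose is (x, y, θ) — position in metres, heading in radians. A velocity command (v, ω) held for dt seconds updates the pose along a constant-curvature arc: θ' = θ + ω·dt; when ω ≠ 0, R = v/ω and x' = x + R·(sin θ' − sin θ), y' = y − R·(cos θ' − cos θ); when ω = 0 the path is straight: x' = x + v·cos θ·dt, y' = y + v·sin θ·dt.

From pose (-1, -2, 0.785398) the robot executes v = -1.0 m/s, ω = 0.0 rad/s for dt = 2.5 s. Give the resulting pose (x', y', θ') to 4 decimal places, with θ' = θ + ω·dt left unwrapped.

(-2.7678, -3.7678, 0.7854)

θ' = 0.7854 + 0.0·2.5 = 0.7854
ω = 0 → straight: x' = -1 + -1.0·cos(0.7854)·2.5 = -2.7678
y' = -2 + -1.0·sin(0.7854)·2.5 = -3.7678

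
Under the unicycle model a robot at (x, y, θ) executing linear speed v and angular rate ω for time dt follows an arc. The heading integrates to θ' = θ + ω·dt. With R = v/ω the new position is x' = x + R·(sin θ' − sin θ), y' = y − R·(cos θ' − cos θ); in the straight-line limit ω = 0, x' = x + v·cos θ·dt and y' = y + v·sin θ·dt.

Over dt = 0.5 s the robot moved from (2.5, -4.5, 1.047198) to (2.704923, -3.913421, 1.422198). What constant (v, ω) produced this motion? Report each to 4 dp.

Δθ = 1.422198 − 1.047198 = 0.375000
ω = Δθ/dt = 0.375000/0.5 = 0.7500
R = −Δy/(cos θ' − cos θ) = 1.6667
v = R·ω = 1.6667·0.7500 = 1.2500

v = 1.2500, ω = 0.7500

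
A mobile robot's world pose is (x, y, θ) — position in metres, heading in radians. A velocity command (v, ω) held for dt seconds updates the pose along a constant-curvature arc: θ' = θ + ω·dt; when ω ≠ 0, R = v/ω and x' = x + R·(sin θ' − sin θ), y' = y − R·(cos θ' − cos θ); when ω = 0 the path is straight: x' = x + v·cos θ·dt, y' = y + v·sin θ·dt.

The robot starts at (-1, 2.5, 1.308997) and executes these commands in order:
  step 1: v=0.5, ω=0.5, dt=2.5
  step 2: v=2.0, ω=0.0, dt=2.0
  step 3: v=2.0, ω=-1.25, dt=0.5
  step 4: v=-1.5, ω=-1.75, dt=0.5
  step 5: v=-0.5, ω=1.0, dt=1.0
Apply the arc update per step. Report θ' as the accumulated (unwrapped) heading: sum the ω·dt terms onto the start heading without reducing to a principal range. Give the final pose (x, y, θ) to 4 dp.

(-5.4308, 5.3586, 2.0590)

step 1: θ'=2.5590 (R=1.0000) → pose (-1.4157, 3.5939, 2.5590)
step 2: θ'=2.5590 (straight) → pose (-4.7559, 5.7946, 2.5590)
step 3: θ'=1.9340 (R=-1.6000) → pose (-5.3712, 6.5623, 1.9340)
step 4: θ'=1.0590 (R=0.8571) → pose (-5.4251, 5.8380, 1.0590)
step 5: θ'=2.0590 (R=-0.5000) → pose (-5.4308, 5.3586, 2.0590)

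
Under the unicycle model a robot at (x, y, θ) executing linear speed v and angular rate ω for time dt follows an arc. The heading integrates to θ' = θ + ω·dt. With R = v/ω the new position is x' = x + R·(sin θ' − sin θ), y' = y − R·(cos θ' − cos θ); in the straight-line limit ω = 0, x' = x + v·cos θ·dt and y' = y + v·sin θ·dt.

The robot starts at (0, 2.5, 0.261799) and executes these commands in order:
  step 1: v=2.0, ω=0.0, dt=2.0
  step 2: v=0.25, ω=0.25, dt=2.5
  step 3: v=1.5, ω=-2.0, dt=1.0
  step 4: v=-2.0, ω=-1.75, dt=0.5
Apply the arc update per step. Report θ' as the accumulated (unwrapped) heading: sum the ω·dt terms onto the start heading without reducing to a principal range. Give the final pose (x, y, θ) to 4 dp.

(5.6146, 4.6949, -1.9882)

step 1: θ'=0.2618 (straight) → pose (3.8637, 3.5353, 0.2618)
step 2: θ'=0.8868 (R=1.0000) → pose (4.3799, 3.8693, 0.8868)
step 3: θ'=-1.1132 (R=-0.7500) → pose (5.6341, 3.7267, -1.1132)
step 4: θ'=-1.9882 (R=1.1429) → pose (5.6146, 4.6949, -1.9882)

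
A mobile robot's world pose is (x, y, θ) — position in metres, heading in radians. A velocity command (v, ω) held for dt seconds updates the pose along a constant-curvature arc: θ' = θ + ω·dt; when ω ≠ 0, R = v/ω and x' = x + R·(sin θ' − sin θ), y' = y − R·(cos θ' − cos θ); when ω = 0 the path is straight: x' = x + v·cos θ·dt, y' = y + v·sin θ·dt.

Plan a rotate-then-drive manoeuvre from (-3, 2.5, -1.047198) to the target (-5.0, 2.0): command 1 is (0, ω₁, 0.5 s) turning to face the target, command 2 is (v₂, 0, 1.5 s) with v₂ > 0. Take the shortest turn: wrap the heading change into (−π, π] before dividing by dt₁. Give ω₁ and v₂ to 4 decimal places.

ω₁ = -3.6988, v₂ = 1.3744

heading to target = atan2(2−2.5, -5−-3) = -2.8966
Δθ = wrap(-2.8966 − -1.0472) = -1.8494; ω₁ = Δθ/dt₁ = -3.6988
distance = √((-5−-3)² + (2−2.5)²) = 2.0616; v₂ = distance/dt₂ = 1.3744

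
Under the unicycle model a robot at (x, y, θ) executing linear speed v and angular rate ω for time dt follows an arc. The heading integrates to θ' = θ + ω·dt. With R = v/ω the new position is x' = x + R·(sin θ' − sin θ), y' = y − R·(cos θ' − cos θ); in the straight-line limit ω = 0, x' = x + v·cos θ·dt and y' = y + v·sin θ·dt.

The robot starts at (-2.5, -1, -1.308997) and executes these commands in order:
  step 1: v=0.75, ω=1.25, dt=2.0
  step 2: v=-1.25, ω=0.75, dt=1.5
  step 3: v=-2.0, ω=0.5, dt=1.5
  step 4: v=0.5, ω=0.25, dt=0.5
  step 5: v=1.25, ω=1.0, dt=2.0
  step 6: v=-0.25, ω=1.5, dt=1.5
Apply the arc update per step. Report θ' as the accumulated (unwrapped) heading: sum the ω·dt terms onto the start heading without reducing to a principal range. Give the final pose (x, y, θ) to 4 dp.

step 1: θ'=1.1910 (R=0.6000) → pose (-1.3632, -1.0671, 1.1910)
step 2: θ'=2.3160 (R=-1.6667) → pose (-1.0402, -2.8152, 2.3160)
step 3: θ'=3.0660 (R=-4.0000) → pose (1.5975, -4.0913, 3.0660)
step 4: θ'=3.1910 (R=2.0000) → pose (1.3477, -4.0880, 3.1910)
step 5: θ'=5.1910 (R=1.2500) → pose (0.2999, -5.9122, 5.1910)
step 6: θ'=7.4410 (R=-0.1667) → pose (-0.0007, -5.9221, 7.4410)

(-0.0007, -5.9221, 7.4410)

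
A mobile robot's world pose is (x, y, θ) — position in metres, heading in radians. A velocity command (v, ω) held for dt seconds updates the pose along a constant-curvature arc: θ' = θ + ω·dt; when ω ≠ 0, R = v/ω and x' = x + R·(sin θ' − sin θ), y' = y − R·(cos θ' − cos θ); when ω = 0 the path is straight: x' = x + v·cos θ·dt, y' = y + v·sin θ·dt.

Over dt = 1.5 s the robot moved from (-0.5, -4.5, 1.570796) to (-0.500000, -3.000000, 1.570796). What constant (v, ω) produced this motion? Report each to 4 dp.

Δθ = 1.570796 − 1.570796 = 0.000000
ω = Δθ/dt = 0.000000/1.5 = 0.0000
ω = 0 → v = (Δx·cos θ + Δy·sin θ)/dt = 1.0000

v = 1.0000, ω = 0.0000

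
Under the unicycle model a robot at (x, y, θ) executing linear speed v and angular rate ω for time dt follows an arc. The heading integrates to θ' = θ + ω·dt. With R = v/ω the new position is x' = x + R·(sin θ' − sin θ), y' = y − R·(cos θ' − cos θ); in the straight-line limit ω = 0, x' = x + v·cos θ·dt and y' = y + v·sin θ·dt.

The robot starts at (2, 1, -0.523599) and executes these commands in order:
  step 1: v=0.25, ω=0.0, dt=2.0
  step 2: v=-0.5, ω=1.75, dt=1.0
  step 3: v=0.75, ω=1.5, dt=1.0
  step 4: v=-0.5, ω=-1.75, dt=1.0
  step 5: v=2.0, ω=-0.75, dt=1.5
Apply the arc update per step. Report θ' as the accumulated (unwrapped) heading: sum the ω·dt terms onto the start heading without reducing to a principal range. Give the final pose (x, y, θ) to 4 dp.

(4.4778, 1.9478, -0.1486)

step 1: θ'=-0.5236 (straight) → pose (2.4330, 0.7500, -0.5236)
step 2: θ'=1.2264 (R=-0.2857) → pose (2.0212, 0.5990, 1.2264)
step 3: θ'=2.7264 (R=0.5000) → pose (1.7523, 1.2254, 2.7264)
step 4: θ'=0.9764 (R=0.2857) → pose (1.8737, 0.8039, 0.9764)
step 5: θ'=-0.1486 (R=-2.6667) → pose (4.4778, 1.9478, -0.1486)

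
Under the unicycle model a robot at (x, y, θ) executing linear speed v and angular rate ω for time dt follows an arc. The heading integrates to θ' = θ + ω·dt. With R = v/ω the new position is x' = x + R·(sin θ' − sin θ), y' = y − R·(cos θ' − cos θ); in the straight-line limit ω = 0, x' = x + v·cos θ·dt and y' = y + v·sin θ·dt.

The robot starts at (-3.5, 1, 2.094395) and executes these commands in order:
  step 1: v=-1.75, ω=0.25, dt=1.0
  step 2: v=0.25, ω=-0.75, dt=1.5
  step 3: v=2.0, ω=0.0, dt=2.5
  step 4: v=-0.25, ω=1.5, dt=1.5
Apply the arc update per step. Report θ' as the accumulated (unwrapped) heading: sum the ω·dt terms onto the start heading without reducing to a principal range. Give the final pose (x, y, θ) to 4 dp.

(-0.5889, 4.4359, 3.4694)

step 1: θ'=2.3444 (R=-7.0000) → pose (-2.4456, -0.3910, 2.3444)
step 2: θ'=1.2194 (R=-0.3333) → pose (-2.5201, -0.0434, 1.2194)
step 3: θ'=1.2194 (straight) → pose (-0.7991, 4.6511, 1.2194)
step 4: θ'=3.4694 (R=-0.1667) → pose (-0.5889, 4.4359, 3.4694)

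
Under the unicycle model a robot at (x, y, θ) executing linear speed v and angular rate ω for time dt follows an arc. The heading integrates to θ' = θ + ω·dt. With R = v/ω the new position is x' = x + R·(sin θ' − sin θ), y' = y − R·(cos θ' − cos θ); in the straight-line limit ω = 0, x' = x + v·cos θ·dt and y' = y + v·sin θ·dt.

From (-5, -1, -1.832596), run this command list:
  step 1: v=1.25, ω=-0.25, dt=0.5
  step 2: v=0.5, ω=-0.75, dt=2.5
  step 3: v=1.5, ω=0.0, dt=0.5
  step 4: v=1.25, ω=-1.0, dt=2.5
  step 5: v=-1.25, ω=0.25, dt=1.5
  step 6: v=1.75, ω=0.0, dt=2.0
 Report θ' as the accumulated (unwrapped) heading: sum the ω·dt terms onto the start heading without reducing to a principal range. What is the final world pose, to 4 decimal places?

(-4.4911, 1.6984, -5.9576)

step 1: θ'=-1.9576 (R=-5.0000) → pose (-5.1990, -1.5920, -1.9576)
step 2: θ'=-3.8326 (R=-0.6667) → pose (-6.2413, -1.8543, -3.8326)
step 3: θ'=-3.8326 (straight) → pose (-6.8193, -1.3763, -3.8326)
step 4: θ'=-6.3326 (R=-1.2500) → pose (-5.9609, 0.8354, -6.3326)
step 5: θ'=-5.9576 (R=-5.0000) → pose (-7.8072, 0.5788, -5.9576)
step 6: θ'=-5.9576 (straight) → pose (-4.4911, 1.6984, -5.9576)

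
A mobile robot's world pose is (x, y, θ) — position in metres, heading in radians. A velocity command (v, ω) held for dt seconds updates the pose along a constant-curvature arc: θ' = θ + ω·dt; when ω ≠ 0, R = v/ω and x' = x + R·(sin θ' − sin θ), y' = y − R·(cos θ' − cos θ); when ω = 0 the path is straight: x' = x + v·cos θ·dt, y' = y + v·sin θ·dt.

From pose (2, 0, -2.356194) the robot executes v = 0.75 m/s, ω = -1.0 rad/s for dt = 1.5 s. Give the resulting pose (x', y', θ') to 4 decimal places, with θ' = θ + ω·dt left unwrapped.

(0.9782, -0.0362, -3.8562)

θ' = -2.3562 + -1.0·1.5 = -3.8562
R = v/ω = 0.75/-1.0 = -0.7500
x' = 2 + -0.7500·(sin -3.8562 − sin -2.3562) = 0.9782
y' = 0 − -0.7500·(cos -3.8562 − cos -2.3562) = -0.0362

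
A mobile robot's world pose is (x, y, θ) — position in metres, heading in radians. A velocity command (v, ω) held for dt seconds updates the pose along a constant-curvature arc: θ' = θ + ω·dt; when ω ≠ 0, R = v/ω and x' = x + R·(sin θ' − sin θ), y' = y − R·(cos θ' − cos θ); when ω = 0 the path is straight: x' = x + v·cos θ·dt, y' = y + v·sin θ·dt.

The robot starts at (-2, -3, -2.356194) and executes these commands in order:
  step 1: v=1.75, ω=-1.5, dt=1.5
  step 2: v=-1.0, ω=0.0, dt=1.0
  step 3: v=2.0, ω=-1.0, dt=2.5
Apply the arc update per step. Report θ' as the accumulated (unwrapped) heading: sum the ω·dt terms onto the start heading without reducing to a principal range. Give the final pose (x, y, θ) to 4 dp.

(-0.4239, -1.7210, -7.1062)

step 1: θ'=-4.6062 (R=-1.1667) → pose (-3.9851, -2.2987, -4.6062)
step 2: θ'=-4.6062 (straight) → pose (-3.8791, -3.2931, -4.6062)
step 3: θ'=-7.1062 (R=-2.0000) → pose (-0.4239, -1.7210, -7.1062)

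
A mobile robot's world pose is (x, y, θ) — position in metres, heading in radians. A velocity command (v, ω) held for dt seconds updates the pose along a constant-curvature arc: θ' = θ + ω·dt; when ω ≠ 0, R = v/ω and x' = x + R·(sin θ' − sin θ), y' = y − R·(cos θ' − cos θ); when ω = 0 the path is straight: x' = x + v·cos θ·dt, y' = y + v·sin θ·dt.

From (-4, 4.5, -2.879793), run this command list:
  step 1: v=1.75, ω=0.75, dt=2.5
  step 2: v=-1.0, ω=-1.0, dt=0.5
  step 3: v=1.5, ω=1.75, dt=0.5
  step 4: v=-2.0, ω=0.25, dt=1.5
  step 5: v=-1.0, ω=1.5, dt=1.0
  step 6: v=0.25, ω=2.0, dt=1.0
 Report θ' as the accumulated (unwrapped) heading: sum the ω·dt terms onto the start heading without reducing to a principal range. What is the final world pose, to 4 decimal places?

step 1: θ'=-1.0048 (R=2.3333) → pose (-5.3655, 0.9949, -1.0048)
step 2: θ'=-1.5048 (R=1.0000) → pose (-5.5193, 1.4652, -1.5048)
step 3: θ'=-0.6298 (R=0.8571) → pose (-5.1689, 0.8290, -0.6298)
step 4: θ'=-0.2548 (R=-8.0000) → pose (-7.8643, 2.1056, -0.2548)
step 5: θ'=1.2452 (R=-0.6667) → pose (-8.6640, 1.6737, 1.2452)
step 6: θ'=3.2452 (R=0.1250) → pose (-8.7954, 1.8380, 3.2452)

(-8.7954, 1.8380, 3.2452)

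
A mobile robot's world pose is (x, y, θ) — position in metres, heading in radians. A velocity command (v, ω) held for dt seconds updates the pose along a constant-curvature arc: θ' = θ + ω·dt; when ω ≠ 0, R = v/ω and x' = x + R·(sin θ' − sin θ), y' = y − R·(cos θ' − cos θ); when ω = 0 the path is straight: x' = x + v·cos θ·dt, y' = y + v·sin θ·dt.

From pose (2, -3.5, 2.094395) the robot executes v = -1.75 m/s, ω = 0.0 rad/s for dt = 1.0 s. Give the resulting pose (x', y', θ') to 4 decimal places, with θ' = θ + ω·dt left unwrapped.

(2.8750, -5.0155, 2.0944)

θ' = 2.0944 + 0.0·1.0 = 2.0944
ω = 0 → straight: x' = 2 + -1.75·cos(2.0944)·1.0 = 2.8750
y' = -3.5 + -1.75·sin(2.0944)·1.0 = -5.0155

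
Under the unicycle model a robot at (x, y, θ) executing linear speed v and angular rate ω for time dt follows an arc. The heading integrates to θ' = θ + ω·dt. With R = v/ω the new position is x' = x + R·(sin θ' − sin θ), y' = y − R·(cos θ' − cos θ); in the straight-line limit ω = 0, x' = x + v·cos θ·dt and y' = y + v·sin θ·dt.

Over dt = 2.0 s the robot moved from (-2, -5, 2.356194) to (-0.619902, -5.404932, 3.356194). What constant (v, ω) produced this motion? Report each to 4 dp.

v = -0.7500, ω = 0.5000

Δθ = 3.356194 − 2.356194 = 1.000000
ω = Δθ/dt = 1.000000/2.0 = 0.5000
R = Δx/(sin θ' − sin θ) = -1.5000
v = R·ω = -1.5000·0.5000 = -0.7500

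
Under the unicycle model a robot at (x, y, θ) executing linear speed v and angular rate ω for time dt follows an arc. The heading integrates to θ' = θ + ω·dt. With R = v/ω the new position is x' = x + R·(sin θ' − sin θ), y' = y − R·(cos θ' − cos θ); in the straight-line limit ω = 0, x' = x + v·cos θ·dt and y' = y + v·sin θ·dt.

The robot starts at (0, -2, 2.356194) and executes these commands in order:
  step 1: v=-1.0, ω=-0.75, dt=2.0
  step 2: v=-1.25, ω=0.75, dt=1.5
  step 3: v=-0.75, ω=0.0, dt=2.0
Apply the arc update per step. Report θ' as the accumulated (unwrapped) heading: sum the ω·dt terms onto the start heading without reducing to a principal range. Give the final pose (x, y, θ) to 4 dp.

(0.3934, -6.9492, 1.9812)

step 1: θ'=0.8562 (R=1.3333) → pose (0.0643, -3.8166, 0.8562)
step 2: θ'=1.9812 (R=-1.6667) → pose (-0.2050, -5.5737, 1.9812)
step 3: θ'=1.9812 (straight) → pose (0.3934, -6.9492, 1.9812)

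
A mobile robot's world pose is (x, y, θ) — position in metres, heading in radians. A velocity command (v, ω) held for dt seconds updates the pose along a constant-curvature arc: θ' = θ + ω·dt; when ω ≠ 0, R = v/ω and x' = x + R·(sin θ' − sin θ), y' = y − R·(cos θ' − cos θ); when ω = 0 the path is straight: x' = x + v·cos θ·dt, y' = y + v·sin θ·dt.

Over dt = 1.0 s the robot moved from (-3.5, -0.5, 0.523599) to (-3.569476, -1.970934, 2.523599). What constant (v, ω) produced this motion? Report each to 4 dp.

v = -1.7500, ω = 2.0000

Δθ = 2.523599 − 0.523599 = 2.000000
ω = Δθ/dt = 2.000000/1.0 = 2.0000
R = −Δy/(cos θ' − cos θ) = -0.8750
v = R·ω = -0.8750·2.0000 = -1.7500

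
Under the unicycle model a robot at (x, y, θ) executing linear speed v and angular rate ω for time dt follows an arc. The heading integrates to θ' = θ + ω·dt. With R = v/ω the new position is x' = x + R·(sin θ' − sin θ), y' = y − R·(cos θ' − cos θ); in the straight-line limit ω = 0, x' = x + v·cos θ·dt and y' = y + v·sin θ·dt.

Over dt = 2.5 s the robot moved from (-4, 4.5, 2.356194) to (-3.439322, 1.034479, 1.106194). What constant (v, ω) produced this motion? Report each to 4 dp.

Δθ = 1.106194 − 2.356194 = -1.250000
ω = Δθ/dt = -1.250000/2.5 = -0.5000
R = −Δy/(cos θ' − cos θ) = 3.0000
v = R·ω = 3.0000·-0.5000 = -1.5000

v = -1.5000, ω = -0.5000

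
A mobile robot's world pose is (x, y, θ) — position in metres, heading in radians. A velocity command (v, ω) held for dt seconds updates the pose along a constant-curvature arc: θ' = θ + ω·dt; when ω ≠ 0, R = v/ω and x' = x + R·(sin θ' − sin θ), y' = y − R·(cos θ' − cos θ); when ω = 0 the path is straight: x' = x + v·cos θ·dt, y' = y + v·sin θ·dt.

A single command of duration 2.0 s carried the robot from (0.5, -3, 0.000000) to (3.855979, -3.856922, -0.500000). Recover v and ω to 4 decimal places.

Δθ = -0.500000 − 0.000000 = -0.500000
ω = Δθ/dt = -0.500000/2.0 = -0.2500
R = Δx/(sin θ' − sin θ) = -7.0000
v = R·ω = -7.0000·-0.2500 = 1.7500

v = 1.7500, ω = -0.2500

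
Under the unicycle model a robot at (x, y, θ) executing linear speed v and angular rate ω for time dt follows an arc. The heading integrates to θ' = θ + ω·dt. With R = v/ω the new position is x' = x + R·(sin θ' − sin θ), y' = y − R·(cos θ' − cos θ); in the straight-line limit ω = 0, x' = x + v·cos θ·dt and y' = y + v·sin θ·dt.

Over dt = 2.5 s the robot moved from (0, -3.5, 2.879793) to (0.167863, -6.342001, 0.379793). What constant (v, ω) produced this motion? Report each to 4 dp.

v = -1.5000, ω = -1.0000

Δθ = 0.379793 − 2.879793 = -2.500000
ω = Δθ/dt = -2.500000/2.5 = -1.0000
R = −Δy/(cos θ' − cos θ) = 1.5000
v = R·ω = 1.5000·-1.0000 = -1.5000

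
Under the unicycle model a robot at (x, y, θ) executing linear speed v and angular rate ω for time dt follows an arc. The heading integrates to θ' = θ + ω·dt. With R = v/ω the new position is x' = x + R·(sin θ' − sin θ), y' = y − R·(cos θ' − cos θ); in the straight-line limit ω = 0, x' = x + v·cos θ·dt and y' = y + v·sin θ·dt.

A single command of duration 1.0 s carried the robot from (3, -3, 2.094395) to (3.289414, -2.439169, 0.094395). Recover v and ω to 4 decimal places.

v = 0.7500, ω = -2.0000

Δθ = 0.094395 − 2.094395 = -2.000000
ω = Δθ/dt = -2.000000/1.0 = -2.0000
R = −Δy/(cos θ' − cos θ) = -0.3750
v = R·ω = -0.3750·-2.0000 = 0.7500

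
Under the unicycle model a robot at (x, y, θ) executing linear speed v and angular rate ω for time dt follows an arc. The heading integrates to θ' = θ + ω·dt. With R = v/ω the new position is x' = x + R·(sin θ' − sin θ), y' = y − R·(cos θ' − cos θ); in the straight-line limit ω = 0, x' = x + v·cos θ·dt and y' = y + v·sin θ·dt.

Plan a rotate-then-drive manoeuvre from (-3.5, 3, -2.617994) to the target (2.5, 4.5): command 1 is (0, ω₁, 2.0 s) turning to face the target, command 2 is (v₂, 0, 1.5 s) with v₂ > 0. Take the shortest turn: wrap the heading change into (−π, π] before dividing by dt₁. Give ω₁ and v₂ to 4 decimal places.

ω₁ = 1.4315, v₂ = 4.1231

heading to target = atan2(4.5−3, 2.5−-3.5) = 0.2450
Δθ = wrap(0.2450 − -2.6180) = 2.8630; ω₁ = Δθ/dt₁ = 1.4315
distance = √((2.5−-3.5)² + (4.5−3)²) = 6.1847; v₂ = distance/dt₂ = 4.1231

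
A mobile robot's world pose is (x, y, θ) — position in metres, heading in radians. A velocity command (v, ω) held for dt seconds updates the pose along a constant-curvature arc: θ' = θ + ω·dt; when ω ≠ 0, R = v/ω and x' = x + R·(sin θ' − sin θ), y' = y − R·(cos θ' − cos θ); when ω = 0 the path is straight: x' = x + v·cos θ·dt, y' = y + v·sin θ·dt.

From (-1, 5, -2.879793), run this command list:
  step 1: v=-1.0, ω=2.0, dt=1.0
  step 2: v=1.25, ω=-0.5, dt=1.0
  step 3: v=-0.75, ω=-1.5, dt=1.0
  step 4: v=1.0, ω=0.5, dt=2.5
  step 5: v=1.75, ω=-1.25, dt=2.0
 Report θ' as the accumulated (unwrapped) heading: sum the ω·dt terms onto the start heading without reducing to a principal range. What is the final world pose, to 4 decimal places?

step 1: θ'=-0.8798 (R=-0.5000) → pose (-0.7441, 5.8016, -0.8798)
step 2: θ'=-1.3798 (R=-2.5000) → pose (-0.2161, 4.6830, -1.3798)
step 3: θ'=-2.8798 (R=0.5000) → pose (0.1454, 5.2608, -2.8798)
step 4: θ'=-1.6298 (R=2.0000) → pose (-1.3335, 3.4469, -1.6298)
step 5: θ'=-4.1298 (R=-1.4000) → pose (-3.9001, 2.7592, -4.1298)

(-3.9001, 2.7592, -4.1298)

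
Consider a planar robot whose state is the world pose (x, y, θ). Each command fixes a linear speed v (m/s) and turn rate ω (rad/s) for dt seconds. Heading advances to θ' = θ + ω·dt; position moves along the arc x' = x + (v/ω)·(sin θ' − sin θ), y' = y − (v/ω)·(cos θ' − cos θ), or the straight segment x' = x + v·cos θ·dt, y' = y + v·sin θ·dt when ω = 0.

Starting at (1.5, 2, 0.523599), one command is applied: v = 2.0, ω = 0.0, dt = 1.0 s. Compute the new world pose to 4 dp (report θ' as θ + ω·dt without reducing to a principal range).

(3.2321, 3.0000, 0.5236)

θ' = 0.5236 + 0.0·1.0 = 0.5236
ω = 0 → straight: x' = 1.5 + 2.0·cos(0.5236)·1.0 = 3.2321
y' = 2 + 2.0·sin(0.5236)·1.0 = 3.0000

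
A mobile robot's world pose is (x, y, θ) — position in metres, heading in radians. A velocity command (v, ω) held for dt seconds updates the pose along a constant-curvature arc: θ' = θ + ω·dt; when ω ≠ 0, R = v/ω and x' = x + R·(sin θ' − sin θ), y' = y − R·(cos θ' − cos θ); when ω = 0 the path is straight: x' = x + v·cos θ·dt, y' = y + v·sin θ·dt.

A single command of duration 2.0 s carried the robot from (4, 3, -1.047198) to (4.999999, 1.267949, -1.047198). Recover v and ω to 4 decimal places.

v = 1.0000, ω = 0.0000

Δθ = -1.047198 − -1.047198 = 0.000000
ω = Δθ/dt = 0.000000/2.0 = 0.0000
ω = 0 → v = (Δx·cos θ + Δy·sin θ)/dt = 1.0000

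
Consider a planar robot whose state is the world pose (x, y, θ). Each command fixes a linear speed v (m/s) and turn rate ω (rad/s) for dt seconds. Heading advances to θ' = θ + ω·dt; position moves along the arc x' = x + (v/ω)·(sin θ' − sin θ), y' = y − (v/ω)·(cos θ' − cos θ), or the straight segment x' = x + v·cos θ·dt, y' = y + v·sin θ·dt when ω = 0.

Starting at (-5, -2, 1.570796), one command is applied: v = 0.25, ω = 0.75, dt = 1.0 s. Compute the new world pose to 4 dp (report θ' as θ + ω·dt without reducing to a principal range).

(-5.0894, -1.7728, 2.3208)

θ' = 1.5708 + 0.75·1.0 = 2.3208
R = v/ω = 0.25/0.75 = 0.3333
x' = -5 + 0.3333·(sin 2.3208 − sin 1.5708) = -5.0894
y' = -2 − 0.3333·(cos 2.3208 − cos 1.5708) = -1.7728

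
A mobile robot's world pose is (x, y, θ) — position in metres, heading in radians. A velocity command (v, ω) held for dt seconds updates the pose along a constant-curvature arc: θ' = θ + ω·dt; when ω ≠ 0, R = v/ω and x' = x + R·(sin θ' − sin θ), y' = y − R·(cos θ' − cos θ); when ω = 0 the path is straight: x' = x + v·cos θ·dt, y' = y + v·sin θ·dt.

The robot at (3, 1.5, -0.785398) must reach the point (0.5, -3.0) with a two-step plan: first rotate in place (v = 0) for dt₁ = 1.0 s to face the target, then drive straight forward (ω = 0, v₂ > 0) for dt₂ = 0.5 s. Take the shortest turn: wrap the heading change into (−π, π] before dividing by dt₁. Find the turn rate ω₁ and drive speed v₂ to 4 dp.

heading to target = atan2(-3−1.5, 0.5−3) = -2.0779
Δθ = wrap(-2.0779 − -0.7854) = -1.2925; ω₁ = Δθ/dt₁ = -1.2925
distance = √((0.5−3)² + (-3−1.5)²) = 5.1478; v₂ = distance/dt₂ = 10.2956

ω₁ = -1.2925, v₂ = 10.2956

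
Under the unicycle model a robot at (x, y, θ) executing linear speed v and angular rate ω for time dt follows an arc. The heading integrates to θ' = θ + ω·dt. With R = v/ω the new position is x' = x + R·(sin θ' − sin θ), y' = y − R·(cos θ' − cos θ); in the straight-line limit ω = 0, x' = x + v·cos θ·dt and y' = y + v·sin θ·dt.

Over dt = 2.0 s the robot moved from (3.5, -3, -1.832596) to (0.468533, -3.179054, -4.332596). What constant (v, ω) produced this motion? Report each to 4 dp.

v = 2.0000, ω = -1.2500

Δθ = -4.332596 − -1.832596 = -2.500000
ω = Δθ/dt = -2.500000/2.0 = -1.2500
R = Δx/(sin θ' − sin θ) = -1.6000
v = R·ω = -1.6000·-1.2500 = 2.0000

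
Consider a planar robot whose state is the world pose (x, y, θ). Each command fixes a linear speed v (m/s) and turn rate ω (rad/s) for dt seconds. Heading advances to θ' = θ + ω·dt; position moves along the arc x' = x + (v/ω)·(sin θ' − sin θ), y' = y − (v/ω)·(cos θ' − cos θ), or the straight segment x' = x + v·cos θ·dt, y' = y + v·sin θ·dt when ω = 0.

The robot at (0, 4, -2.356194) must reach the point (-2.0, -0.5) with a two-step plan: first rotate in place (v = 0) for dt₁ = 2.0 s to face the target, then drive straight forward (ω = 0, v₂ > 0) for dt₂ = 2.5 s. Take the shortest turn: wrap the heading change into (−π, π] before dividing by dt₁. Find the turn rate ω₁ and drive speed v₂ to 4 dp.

heading to target = atan2(-0.5−4, -2−0) = -1.9890
Δθ = wrap(-1.9890 − -2.3562) = 0.3672; ω₁ = Δθ/dt₁ = 0.1836
distance = √((-2−0)² + (-0.5−4)²) = 4.9244; v₂ = distance/dt₂ = 1.9698

ω₁ = 0.1836, v₂ = 1.9698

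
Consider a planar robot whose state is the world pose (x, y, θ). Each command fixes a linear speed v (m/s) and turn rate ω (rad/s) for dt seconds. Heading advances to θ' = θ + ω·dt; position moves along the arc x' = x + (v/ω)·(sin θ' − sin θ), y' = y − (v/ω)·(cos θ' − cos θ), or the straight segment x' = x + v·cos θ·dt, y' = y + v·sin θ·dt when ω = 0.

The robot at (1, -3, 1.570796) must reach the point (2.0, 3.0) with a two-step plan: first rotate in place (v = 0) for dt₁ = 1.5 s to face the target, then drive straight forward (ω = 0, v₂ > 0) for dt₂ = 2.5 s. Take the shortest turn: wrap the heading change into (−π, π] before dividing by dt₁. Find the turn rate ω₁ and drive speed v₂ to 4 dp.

ω₁ = -0.1101, v₂ = 2.4331

heading to target = atan2(3−-3, 2−1) = 1.4056
Δθ = wrap(1.4056 − 1.5708) = -0.1651; ω₁ = Δθ/dt₁ = -0.1101
distance = √((2−1)² + (3−-3)²) = 6.0828; v₂ = distance/dt₂ = 2.4331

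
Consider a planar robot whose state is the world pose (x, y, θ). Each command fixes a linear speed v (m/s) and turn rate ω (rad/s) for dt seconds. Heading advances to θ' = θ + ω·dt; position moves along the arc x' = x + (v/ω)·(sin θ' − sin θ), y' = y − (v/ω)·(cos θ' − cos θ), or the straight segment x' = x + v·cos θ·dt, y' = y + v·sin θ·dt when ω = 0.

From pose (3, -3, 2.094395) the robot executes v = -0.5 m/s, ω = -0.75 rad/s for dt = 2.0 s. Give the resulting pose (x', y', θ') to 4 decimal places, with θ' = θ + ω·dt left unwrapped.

(2.7960, -3.8857, 0.5944)

θ' = 2.0944 + -0.75·2.0 = 0.5944
R = v/ω = -0.5/-0.75 = 0.6667
x' = 3 + 0.6667·(sin 0.5944 − sin 2.0944) = 2.7960
y' = -3 − 0.6667·(cos 0.5944 − cos 2.0944) = -3.8857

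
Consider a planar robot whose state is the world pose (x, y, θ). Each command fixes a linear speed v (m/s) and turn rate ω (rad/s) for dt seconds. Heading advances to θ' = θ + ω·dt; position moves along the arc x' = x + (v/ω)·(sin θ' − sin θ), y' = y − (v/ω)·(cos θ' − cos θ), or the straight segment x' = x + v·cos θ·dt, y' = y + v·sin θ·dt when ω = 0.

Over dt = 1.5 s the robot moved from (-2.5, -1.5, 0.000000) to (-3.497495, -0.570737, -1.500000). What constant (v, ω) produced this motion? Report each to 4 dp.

Δθ = -1.500000 − 0.000000 = -1.500000
ω = Δθ/dt = -1.500000/1.5 = -1.0000
R = Δx/(sin θ' − sin θ) = 1.0000
v = R·ω = 1.0000·-1.0000 = -1.0000

v = -1.0000, ω = -1.0000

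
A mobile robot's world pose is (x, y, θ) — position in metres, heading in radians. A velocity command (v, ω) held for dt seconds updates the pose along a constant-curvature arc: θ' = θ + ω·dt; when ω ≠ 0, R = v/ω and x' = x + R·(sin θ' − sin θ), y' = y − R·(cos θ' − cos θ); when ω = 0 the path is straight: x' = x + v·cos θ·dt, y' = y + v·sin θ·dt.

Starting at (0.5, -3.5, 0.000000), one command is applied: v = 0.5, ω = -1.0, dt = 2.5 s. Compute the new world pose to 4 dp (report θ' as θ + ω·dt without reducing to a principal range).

θ' = 0.0000 + -1.0·2.5 = -2.5000
R = v/ω = 0.5/-1.0 = -0.5000
x' = 0.5 + -0.5000·(sin -2.5000 − sin 0.0000) = 0.7992
y' = -3.5 − -0.5000·(cos -2.5000 − cos 0.0000) = -4.4006

(0.7992, -4.4006, -2.5000)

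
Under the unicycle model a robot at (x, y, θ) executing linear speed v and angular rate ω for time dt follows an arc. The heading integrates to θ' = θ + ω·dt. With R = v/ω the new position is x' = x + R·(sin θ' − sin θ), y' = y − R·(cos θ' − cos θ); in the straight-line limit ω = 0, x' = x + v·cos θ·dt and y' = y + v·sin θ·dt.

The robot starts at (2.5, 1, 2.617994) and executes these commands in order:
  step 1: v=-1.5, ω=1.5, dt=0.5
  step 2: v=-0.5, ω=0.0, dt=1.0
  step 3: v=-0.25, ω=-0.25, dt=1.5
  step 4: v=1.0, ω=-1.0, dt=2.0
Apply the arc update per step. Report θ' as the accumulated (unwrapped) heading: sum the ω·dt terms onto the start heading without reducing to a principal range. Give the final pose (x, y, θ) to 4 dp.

step 1: θ'=3.3680 (R=-1.0000) → pose (3.2245, 0.8915, 3.3680)
step 2: θ'=3.3680 (straight) → pose (3.7117, 1.0038, 3.3680)
step 3: θ'=2.9930 (R=1.0000) → pose (4.0842, 1.0183, 2.9930)
step 4: θ'=0.9930 (R=-1.0000) → pose (3.3946, 2.5534, 0.9930)

(3.3946, 2.5534, 0.9930)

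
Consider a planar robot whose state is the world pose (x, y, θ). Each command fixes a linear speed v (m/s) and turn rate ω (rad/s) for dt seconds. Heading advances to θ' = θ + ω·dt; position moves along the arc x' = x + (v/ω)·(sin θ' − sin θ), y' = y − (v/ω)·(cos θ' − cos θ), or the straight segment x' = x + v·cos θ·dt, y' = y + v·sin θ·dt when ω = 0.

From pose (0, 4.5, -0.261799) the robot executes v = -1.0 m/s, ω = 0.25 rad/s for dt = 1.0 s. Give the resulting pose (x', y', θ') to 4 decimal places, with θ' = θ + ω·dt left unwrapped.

θ' = -0.2618 + 0.25·1.0 = -0.0118
R = v/ω = -1.0/0.25 = -4.0000
x' = 0 + -4.0000·(sin -0.0118 − sin -0.2618) = -0.9881
y' = 4.5 − -4.0000·(cos -0.0118 − cos -0.2618) = 4.6360

(-0.9881, 4.6360, -0.0118)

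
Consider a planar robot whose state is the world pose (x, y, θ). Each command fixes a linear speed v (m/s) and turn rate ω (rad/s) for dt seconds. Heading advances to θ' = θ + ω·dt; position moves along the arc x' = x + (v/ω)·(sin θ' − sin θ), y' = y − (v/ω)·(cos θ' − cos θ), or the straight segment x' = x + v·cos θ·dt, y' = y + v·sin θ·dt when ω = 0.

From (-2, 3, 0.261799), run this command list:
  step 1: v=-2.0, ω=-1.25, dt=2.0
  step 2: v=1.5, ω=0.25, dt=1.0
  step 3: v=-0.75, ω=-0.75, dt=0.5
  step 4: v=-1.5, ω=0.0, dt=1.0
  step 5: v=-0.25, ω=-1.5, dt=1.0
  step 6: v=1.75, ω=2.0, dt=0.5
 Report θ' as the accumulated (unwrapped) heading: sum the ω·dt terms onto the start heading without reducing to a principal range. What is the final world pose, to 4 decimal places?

step 1: θ'=-2.2382 (R=1.6000) → pose (-3.6708, 5.5358, -2.2382)
step 2: θ'=-1.9882 (R=6.0000) → pose (-4.4431, 4.2544, -1.9882)
step 3: θ'=-2.3632 (R=1.0000) → pose (-4.2311, 4.5611, -2.3632)
step 4: θ'=-2.3632 (straight) → pose (-3.1630, 5.6143, -2.3632)
step 5: θ'=-3.8632 (R=0.1667) → pose (-2.9359, 5.6207, -3.8632)
step 6: θ'=-2.8632 (R=0.8750) → pose (-3.7544, 5.8052, -2.8632)

(-3.7544, 5.8052, -2.8632)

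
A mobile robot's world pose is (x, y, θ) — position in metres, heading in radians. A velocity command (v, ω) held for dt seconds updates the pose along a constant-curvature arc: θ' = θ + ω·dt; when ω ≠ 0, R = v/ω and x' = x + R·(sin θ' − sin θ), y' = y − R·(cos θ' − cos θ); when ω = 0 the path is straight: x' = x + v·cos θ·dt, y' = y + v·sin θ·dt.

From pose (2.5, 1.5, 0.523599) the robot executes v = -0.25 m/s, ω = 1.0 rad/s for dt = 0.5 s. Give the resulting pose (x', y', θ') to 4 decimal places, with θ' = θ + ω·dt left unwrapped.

(2.4115, 1.4136, 1.0236)

θ' = 0.5236 + 1.0·0.5 = 1.0236
R = v/ω = -0.25/1.0 = -0.2500
x' = 2.5 + -0.2500·(sin 1.0236 − sin 0.5236) = 2.4115
y' = 1.5 − -0.2500·(cos 1.0236 − cos 0.5236) = 1.4136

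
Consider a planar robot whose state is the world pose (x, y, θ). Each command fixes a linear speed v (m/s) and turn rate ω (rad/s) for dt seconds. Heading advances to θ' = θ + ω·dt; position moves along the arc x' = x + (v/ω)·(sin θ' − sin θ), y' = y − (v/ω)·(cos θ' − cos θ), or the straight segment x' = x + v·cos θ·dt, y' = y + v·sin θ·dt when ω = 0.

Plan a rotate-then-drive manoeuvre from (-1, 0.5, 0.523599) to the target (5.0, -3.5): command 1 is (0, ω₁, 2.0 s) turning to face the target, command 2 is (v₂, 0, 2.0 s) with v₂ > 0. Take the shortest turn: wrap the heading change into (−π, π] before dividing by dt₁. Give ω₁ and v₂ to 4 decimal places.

heading to target = atan2(-3.5−0.5, 5−-1) = -0.5880
Δθ = wrap(-0.5880 − 0.5236) = -1.1116; ω₁ = Δθ/dt₁ = -0.5558
distance = √((5−-1)² + (-3.5−0.5)²) = 7.2111; v₂ = distance/dt₂ = 3.6056

ω₁ = -0.5558, v₂ = 3.6056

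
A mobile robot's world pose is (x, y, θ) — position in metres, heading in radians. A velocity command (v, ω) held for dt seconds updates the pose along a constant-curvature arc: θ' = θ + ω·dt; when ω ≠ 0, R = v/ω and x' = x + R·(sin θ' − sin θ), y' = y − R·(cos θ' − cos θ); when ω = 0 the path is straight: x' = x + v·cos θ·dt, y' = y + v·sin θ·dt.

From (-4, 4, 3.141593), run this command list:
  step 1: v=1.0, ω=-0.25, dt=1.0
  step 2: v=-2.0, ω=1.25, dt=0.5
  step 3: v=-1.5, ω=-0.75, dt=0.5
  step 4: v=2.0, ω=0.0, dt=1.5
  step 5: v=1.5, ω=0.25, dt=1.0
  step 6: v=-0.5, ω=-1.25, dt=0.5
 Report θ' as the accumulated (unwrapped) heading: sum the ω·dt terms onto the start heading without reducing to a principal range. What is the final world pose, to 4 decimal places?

(-7.5141, 4.1229, 2.7666)

step 1: θ'=2.8916 (R=-4.0000) → pose (-4.9896, 4.1243, 2.8916)
step 2: θ'=3.5166 (R=-1.6000) → pose (-4.0077, 4.1858, 3.5166)
step 3: θ'=3.1416 (R=2.0000) → pose (-3.2752, 4.3248, 3.1416)
step 4: θ'=3.1416 (straight) → pose (-6.2752, 4.3248, 3.1416)
step 5: θ'=3.3916 (R=6.0000) → pose (-7.7596, 4.1383, 3.3916)
step 6: θ'=2.7666 (R=0.4000) → pose (-7.5141, 4.1229, 2.7666)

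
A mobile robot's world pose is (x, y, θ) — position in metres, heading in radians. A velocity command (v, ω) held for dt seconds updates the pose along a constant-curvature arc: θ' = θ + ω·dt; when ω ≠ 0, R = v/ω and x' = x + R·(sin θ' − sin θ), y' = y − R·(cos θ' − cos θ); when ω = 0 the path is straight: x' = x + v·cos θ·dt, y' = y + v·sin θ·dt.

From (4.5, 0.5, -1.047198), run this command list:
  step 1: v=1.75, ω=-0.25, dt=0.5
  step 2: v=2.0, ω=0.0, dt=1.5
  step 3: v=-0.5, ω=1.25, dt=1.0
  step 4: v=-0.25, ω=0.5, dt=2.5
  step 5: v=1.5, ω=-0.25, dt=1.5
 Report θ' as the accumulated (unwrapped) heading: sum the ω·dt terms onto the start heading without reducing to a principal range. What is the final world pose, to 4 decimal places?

step 1: θ'=-1.1722 (R=-7.0000) → pose (4.8891, -0.2831, -1.1722)
step 2: θ'=-1.1722 (straight) → pose (6.0534, -3.0479, -1.1722)
step 3: θ'=0.0778 (R=-0.4000) → pose (5.6537, -2.8044, 0.0778)
step 4: θ'=1.3278 (R=-0.5000) → pose (5.2073, -3.1826, 1.3278)
step 5: θ'=0.9528 (R=-6.0000) → pose (6.1407, -1.1498, 0.9528)

(6.1407, -1.1498, 0.9528)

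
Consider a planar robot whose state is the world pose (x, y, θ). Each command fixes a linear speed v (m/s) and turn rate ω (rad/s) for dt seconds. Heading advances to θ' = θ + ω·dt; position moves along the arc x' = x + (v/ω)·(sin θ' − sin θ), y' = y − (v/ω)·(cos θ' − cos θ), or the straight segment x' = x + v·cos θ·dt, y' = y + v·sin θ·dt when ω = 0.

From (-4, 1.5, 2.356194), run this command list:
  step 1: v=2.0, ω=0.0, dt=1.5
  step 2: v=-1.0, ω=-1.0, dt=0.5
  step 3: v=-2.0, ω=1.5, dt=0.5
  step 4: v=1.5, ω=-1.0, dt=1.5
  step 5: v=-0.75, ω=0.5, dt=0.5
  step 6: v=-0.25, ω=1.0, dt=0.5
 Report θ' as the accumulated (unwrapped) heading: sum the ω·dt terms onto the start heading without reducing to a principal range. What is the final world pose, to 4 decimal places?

step 1: θ'=2.3562 (straight) → pose (-6.1213, 3.6213, 2.3562)
step 2: θ'=1.8562 (R=1.0000) → pose (-5.8689, 3.1958, 1.8562)
step 3: θ'=2.6062 (R=-1.3333) → pose (-5.2697, 2.4244, 2.6062)
step 4: θ'=1.1062 (R=-1.5000) → pose (-5.8454, 4.3866, 1.1062)
step 5: θ'=1.3562 (R=-1.5000) → pose (-5.9700, 4.0339, 1.3562)
step 6: θ'=1.8562 (R=-0.2500) → pose (-5.9657, 3.9103, 1.8562)

(-5.9657, 3.9103, 1.8562)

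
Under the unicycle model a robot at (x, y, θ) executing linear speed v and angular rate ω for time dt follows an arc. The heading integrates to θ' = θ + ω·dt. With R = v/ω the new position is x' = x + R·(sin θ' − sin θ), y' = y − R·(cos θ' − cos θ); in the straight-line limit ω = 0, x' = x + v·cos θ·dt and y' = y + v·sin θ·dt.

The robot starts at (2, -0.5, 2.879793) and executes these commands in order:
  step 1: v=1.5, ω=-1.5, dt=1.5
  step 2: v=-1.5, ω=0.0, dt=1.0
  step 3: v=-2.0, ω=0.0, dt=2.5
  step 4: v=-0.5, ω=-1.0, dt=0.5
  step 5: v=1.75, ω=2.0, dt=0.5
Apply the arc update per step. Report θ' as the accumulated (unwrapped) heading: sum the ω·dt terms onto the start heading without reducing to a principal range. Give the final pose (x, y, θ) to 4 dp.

(-3.1349, -2.1518, 1.1298)

step 1: θ'=0.6298 (R=-1.0000) → pose (1.6698, 1.2741, 0.6298)
step 2: θ'=0.6298 (straight) → pose (0.4576, 0.3906, 0.6298)
step 3: θ'=0.6298 (straight) → pose (-3.5831, -2.5543, 0.6298)
step 4: θ'=0.1298 (R=0.5000) → pose (-3.8129, -2.6460, 0.1298)
step 5: θ'=1.1298 (R=0.8750) → pose (-3.1349, -2.1518, 1.1298)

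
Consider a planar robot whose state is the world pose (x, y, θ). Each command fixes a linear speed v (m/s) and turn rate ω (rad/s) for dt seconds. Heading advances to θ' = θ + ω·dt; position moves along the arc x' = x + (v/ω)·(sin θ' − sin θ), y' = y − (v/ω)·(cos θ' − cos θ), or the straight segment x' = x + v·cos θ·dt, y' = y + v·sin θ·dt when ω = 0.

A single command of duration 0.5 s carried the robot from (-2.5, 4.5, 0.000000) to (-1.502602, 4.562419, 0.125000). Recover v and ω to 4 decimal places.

Δθ = 0.125000 − 0.000000 = 0.125000
ω = Δθ/dt = 0.125000/0.5 = 0.2500
R = Δx/(sin θ' − sin θ) = 8.0000
v = R·ω = 8.0000·0.2500 = 2.0000

v = 2.0000, ω = 0.2500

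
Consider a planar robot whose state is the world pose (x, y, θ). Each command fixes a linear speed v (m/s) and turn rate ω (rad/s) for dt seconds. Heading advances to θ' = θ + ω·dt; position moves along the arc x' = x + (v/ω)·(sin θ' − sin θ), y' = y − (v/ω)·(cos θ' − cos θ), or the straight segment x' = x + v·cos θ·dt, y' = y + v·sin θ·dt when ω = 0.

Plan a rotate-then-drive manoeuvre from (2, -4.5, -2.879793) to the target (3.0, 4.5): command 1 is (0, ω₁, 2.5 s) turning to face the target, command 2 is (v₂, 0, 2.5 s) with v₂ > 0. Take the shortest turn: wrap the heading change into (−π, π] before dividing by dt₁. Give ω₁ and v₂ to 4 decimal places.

heading to target = atan2(4.5−-4.5, 3−2) = 1.4601
Δθ = wrap(1.4601 − -2.8798) = -1.9433; ω₁ = Δθ/dt₁ = -0.7773
distance = √((3−2)² + (4.5−-4.5)²) = 9.0554; v₂ = distance/dt₂ = 3.6222

ω₁ = -0.7773, v₂ = 3.6222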